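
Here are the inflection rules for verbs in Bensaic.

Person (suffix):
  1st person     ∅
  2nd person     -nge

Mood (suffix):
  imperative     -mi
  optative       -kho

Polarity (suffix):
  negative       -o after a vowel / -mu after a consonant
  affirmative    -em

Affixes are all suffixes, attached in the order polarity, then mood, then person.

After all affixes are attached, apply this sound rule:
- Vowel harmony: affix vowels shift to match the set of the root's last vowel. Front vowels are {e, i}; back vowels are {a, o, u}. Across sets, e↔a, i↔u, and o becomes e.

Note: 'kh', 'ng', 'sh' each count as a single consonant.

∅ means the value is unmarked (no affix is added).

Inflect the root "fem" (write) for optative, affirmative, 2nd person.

Attach polarity affirmative -em → femem.
Attach mood optative -kho → fememkho.
Attach person 2nd person -nge → fememkhonge.
Apply vowel harmony: fememkhonge → fememkhenge.

fememkhenge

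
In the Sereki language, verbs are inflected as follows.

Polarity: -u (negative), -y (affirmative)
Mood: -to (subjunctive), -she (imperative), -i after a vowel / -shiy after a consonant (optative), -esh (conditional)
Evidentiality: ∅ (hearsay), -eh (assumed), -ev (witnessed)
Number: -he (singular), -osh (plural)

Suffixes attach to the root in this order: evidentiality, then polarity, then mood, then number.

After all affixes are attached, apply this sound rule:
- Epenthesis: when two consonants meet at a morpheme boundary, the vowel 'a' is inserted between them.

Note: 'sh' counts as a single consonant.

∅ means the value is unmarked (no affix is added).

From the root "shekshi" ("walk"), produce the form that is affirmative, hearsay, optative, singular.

evidentiality = hearsay: zero marking, form stays shekshi.
Attach polarity affirmative -y → shekshiy.
Attach mood optative -shiy (after consonant 'y') → shekshiyshiy.
Attach number singular -he → shekshiyshiyhe.
Apply epenthesis: shekshiyshiyhe → shekshiyashiyahe.

shekshiyashiyahe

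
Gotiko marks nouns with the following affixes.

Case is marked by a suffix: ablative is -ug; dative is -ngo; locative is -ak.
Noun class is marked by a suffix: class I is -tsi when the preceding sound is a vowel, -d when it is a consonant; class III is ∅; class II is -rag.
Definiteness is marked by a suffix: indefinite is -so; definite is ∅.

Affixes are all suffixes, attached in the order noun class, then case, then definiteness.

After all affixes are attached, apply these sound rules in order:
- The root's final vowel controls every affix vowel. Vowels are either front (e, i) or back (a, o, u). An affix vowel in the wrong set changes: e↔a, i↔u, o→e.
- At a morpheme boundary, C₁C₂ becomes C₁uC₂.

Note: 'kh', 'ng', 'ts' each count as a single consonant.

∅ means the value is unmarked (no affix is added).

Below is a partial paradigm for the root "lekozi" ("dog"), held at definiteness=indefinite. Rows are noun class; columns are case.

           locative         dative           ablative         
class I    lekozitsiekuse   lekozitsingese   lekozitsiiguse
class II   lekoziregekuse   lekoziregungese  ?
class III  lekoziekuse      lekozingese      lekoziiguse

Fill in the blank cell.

lekoziregiguse

Attach noun class class II -rag → lekozirag.
Attach case ablative -ug → lekoziragug.
Attach definiteness indefinite -so → lekoziragugso.
Apply vowel harmony: lekoziragugso → lekoziregigse.
Apply epenthesis: lekoziregigse → lekoziregiguse.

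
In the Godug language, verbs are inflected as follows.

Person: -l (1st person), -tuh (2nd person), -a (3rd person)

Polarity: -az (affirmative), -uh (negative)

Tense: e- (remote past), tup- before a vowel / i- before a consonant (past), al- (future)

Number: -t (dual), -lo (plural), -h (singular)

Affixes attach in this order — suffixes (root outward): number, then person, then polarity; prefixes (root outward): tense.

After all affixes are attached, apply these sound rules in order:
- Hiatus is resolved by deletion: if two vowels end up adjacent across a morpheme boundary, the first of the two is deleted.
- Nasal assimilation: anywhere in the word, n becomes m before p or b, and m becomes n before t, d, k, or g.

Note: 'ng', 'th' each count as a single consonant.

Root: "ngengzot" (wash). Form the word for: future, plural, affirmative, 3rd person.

alngengzotlaz

Attach number plural -lo → ngengzotlo.
Attach person 3rd person -a → ngengzotloa.
Attach tense future al- → alngengzotloa.
Attach polarity affirmative -az → alngengzotloaaz.
Apply vowel deletion: alngengzotloaaz → alngengzotlaz.
Nasal assimilation: no change.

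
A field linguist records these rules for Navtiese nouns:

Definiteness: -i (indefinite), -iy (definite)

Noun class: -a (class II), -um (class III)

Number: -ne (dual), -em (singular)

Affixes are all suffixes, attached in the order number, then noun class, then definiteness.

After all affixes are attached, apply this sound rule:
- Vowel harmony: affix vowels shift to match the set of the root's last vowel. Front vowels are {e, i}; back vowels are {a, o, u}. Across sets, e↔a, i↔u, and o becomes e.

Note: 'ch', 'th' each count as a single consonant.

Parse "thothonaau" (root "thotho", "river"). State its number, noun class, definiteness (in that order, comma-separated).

Segment: thotho-ne-a-i.
number: -ne → dual.
noun class: -a → class II.
definiteness: -i → indefinite.

dual, class II, indefinite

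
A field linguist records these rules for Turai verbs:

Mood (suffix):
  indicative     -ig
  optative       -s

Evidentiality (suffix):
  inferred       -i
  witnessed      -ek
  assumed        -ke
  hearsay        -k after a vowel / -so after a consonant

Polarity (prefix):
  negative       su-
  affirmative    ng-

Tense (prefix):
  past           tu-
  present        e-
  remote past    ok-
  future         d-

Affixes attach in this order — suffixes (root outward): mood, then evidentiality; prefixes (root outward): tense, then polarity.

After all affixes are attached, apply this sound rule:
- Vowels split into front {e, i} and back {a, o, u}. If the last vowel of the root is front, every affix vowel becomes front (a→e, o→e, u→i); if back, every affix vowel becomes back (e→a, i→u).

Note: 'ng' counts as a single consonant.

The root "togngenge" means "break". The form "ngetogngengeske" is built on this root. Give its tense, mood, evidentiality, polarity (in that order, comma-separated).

Segment: ng-e-togngenge-s-ke.
tense: e- → present.
mood: -s → optative.
evidentiality: -ke → assumed.
polarity: ng- → affirmative.

present, optative, assumed, affirmative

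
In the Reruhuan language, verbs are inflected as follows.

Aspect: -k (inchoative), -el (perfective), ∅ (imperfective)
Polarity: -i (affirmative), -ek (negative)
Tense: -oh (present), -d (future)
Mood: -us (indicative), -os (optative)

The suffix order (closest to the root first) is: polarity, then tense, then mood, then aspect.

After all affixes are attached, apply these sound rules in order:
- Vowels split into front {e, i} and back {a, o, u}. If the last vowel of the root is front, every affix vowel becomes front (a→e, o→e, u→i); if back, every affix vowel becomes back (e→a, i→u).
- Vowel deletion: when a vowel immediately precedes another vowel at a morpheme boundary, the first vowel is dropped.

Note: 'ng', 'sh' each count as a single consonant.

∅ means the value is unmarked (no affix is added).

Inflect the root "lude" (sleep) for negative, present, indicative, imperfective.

Attach polarity negative -ek → ludeek.
Attach tense present -oh → ludeekoh.
Attach mood indicative -us → ludeekohus.
aspect = imperfective: zero marking, form stays ludeekohus.
Apply vowel harmony: ludeekohus → ludeekehis.
Apply vowel deletion: ludeekehis → ludekehis.

ludekehis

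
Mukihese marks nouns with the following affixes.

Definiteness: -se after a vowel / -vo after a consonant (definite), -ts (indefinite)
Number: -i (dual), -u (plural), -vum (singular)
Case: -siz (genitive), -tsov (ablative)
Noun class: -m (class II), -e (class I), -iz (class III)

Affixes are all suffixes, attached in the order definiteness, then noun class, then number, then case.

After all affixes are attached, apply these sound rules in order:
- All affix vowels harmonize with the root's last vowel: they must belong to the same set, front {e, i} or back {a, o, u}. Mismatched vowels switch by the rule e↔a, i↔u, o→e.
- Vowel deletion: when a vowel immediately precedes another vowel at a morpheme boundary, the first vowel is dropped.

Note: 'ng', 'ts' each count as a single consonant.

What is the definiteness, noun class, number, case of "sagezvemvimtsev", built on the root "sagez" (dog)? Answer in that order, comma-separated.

Segment: sagez-vo-m-vum-tsov.
definiteness: -se/vo → definite.
noun class: -m → class II.
number: -vum → singular.
case: -tsov → ablative.

definite, class II, singular, ablative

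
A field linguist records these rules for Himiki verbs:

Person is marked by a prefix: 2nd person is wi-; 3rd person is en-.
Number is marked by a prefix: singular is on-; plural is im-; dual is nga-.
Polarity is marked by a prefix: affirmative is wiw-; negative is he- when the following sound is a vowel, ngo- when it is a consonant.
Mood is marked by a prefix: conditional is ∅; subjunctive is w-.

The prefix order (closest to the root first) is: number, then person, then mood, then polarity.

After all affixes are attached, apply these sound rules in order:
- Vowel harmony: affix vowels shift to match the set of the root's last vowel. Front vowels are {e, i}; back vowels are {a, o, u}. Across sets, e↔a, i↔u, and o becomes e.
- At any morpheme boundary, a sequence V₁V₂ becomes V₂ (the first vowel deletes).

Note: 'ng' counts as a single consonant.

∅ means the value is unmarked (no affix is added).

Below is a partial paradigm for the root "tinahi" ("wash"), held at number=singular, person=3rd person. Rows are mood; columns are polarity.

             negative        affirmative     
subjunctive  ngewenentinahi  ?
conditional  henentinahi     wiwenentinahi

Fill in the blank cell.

Attach number singular on- → ontinahi.
Attach person 3rd person en- → enontinahi.
Attach mood subjunctive w- → wenontinahi.
Attach polarity affirmative wiw- → wiwwenontinahi.
Apply vowel harmony: wiwwenontinahi → wiwwenentinahi.
Vowel deletion: no change.

wiwwenentinahi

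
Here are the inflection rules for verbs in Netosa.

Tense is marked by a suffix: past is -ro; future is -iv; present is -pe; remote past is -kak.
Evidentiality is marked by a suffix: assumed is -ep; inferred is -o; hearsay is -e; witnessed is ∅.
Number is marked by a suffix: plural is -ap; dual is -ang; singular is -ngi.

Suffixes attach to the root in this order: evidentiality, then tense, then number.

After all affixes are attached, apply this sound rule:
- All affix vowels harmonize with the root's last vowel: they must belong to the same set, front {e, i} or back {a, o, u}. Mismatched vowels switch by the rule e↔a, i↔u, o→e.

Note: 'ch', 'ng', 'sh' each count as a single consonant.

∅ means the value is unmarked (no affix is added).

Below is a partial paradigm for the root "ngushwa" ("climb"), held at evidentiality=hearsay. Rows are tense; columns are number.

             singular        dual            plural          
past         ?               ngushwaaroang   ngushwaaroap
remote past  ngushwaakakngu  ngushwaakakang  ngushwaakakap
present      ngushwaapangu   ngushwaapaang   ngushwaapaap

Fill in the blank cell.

ngushwaarongu

Attach evidentiality hearsay -e → ngushwae.
Attach tense past -ro → ngushwaero.
Attach number singular -ngi → ngushwaerongi.
Apply vowel harmony: ngushwaerongi → ngushwaarongu.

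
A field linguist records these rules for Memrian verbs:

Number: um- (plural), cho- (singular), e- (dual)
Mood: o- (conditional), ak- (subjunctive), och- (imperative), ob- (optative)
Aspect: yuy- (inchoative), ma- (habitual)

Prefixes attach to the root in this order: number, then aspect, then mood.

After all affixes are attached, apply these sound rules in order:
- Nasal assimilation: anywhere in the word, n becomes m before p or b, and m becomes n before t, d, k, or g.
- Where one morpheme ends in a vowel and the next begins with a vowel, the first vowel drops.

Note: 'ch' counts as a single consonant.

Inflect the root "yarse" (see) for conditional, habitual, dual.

Attach number dual e- → eyarse.
Attach aspect habitual ma- → maeyarse.
Attach mood conditional o- → omaeyarse.
Nasal assimilation: no change.
Apply vowel deletion: omaeyarse → omeyarse.

omeyarse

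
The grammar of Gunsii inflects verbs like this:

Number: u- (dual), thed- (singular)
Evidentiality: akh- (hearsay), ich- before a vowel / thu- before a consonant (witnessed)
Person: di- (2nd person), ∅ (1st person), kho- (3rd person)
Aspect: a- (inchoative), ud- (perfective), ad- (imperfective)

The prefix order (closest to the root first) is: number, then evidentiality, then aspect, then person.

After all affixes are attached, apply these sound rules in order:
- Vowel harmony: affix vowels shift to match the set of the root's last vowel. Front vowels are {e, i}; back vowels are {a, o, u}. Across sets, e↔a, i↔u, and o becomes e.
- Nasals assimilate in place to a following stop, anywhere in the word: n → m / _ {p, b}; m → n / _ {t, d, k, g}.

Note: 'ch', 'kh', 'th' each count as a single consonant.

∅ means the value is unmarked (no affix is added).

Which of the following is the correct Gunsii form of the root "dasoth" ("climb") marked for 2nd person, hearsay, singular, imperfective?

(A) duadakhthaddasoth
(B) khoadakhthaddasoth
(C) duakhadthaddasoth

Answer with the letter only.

Attach number singular thed- → theddasoth.
Attach evidentiality hearsay akh- → akhtheddasoth.
Attach aspect imperfective ad- → adakhtheddasoth.
Attach person 2nd person di- → diadakhtheddasoth.
Apply vowel harmony: diadakhtheddasoth → duadakhthaddasoth.
Nasal assimilation: no change.
So the correct form is duadakhthaddasoth, option (A).
(B) khoadakhthaddasoth is wrong: it uses 3rd person instead of 2nd person for person.
(C) duakhadthaddasoth is wrong: it has the affixes in the wrong order.

A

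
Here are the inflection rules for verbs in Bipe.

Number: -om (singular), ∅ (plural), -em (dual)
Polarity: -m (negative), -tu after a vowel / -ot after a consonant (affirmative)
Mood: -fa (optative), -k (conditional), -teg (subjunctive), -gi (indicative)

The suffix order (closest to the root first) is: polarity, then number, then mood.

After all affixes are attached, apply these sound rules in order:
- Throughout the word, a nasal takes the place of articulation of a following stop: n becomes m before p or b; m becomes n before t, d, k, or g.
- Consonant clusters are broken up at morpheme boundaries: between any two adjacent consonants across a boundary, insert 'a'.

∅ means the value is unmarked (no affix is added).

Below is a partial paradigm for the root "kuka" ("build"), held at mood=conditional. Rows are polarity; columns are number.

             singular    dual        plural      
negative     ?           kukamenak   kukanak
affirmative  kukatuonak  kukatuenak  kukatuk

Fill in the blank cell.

Attach polarity negative -m → kukam.
Attach number singular -om → kukamom.
Attach mood conditional -k → kukamomk.
Apply nasal assimilation: kukamomk → kukamonk.
Apply epenthesis: kukamonk → kukamonak.

kukamonak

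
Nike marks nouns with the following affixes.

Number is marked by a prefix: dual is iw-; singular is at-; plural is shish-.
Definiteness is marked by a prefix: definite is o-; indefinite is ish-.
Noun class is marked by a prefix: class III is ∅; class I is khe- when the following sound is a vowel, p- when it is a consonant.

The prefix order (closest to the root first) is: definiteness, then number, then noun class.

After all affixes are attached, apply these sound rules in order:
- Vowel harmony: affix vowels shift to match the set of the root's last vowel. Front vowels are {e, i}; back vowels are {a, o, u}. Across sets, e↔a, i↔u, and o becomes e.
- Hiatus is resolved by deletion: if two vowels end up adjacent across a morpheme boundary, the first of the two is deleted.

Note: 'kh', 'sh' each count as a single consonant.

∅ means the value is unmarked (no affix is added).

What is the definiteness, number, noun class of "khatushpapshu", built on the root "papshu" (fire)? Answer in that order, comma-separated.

indefinite, singular, class I

Segment: khe-at-ish-papshu.
definiteness: ish- → indefinite.
number: at- → singular.
noun class: khe/p- → class I.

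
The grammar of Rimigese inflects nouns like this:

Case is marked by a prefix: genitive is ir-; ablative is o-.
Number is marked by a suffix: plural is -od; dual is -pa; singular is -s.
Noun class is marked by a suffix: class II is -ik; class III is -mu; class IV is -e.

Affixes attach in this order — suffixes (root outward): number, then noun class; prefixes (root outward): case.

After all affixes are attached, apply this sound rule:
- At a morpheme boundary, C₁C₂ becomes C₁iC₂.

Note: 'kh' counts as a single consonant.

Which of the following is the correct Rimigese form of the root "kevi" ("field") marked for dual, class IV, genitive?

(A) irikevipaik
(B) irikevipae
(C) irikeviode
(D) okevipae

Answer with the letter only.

B

Attach number dual -pa → kevipa.
Attach noun class class IV -e → kevipae.
Attach case genitive ir- → irkevipae.
Apply epenthesis: irkevipae → irikevipae.
So the correct form is irikevipae, option (B).
(C) irikeviode is wrong: it uses plural instead of dual for number.
(A) irikevipaik is wrong: it uses class II instead of class IV for noun class.
(D) okevipae is wrong: it uses ablative instead of genitive for case.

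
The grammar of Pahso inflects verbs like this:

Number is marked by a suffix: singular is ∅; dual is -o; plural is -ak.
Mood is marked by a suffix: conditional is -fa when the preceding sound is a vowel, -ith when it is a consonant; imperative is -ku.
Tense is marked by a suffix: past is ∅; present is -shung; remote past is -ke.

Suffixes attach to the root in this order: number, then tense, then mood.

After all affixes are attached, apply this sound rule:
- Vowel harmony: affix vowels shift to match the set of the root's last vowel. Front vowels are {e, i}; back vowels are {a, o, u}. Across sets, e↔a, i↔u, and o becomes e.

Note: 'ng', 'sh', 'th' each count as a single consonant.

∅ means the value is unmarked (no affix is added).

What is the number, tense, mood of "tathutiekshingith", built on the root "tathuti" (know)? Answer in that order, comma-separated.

plural, present, conditional

Segment: tathuti-ak-shung-ith.
number: -ak → plural.
tense: -shung → present.
mood: -fa/ith → conditional.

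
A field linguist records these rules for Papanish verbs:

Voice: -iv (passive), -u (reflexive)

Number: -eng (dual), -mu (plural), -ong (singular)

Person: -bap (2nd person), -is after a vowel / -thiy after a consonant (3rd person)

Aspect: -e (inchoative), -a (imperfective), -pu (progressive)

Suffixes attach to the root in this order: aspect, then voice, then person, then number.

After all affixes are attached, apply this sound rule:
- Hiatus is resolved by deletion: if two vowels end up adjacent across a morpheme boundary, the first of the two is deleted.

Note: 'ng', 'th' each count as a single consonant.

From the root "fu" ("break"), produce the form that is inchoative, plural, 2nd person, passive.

Attach aspect inchoative -e → fue.
Attach voice passive -iv → fueiv.
Attach person 2nd person -bap → fueivbap.
Attach number plural -mu → fueivbapmu.
Apply vowel deletion: fueivbapmu → fivbapmu.

fivbapmu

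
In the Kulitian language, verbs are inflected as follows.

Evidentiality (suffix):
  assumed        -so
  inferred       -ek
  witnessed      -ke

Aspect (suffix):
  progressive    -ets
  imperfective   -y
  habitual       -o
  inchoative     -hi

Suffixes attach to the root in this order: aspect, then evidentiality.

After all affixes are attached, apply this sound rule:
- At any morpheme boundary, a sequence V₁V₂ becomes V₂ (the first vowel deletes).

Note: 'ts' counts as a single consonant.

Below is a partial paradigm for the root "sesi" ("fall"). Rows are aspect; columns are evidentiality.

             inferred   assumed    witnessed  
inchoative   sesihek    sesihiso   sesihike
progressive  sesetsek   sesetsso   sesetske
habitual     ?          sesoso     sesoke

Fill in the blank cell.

Attach aspect habitual -o → sesio.
Attach evidentiality inferred -ek → sesioek.
Apply vowel deletion: sesioek → sesek.

sesek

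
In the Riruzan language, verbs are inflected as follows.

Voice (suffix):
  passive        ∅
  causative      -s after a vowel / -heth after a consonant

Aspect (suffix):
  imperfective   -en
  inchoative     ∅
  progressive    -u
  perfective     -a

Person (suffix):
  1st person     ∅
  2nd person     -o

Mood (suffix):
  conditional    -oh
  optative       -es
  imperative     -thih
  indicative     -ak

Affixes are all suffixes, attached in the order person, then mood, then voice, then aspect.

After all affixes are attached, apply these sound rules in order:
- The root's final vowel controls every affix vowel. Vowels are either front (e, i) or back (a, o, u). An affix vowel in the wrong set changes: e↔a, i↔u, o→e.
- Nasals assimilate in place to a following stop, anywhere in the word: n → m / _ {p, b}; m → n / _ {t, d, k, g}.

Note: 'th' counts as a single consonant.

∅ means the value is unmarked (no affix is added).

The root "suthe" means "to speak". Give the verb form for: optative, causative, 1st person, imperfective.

sutheeshethen

person = 1st person: zero marking, form stays suthe.
Attach mood optative -es → suthees.
Attach voice causative -heth (after consonant 's') → sutheesheth.
Attach aspect imperfective -en → sutheeshethen.
Vowel harmony: no change.
Nasal assimilation: no change.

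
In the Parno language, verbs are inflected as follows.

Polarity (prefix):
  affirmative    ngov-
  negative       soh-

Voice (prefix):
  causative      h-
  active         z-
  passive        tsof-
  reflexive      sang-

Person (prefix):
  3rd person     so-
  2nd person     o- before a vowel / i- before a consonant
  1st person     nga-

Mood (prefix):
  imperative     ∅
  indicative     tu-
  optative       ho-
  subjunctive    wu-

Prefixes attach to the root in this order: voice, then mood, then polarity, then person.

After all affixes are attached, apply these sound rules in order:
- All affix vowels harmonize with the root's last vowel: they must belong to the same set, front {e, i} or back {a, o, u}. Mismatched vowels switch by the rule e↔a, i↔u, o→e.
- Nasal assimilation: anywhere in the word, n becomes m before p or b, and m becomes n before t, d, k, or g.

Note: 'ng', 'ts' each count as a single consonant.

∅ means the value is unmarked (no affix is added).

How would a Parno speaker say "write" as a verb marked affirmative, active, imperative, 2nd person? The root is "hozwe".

Attach voice active z- → zhozwe.
mood = imperative: zero marking, form stays zhozwe.
Attach polarity affirmative ngov- → ngovzhozwe.
Attach person 2nd person i- (before consonant 'ng') → ingovzhozwe.
Apply vowel harmony: ingovzhozwe → ingevzhozwe.
Nasal assimilation: no change.

ingevzhozwe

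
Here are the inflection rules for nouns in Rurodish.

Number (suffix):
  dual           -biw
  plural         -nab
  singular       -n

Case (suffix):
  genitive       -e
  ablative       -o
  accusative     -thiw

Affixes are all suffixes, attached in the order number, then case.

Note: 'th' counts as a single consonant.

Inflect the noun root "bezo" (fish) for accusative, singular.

bezonthiw

Attach number singular -n → bezon.
Attach case accusative -thiw → bezonthiw.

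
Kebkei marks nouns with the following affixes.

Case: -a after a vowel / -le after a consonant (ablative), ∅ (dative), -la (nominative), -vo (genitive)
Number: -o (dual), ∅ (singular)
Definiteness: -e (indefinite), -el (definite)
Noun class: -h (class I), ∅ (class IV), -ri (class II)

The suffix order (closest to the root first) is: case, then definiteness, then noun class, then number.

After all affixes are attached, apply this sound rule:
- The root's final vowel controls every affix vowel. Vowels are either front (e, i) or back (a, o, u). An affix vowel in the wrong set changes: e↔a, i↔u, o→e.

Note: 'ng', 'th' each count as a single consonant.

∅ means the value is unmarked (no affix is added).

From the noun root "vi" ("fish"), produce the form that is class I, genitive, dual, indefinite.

Attach case genitive -vo → vivo.
Attach definiteness indefinite -e → vivoe.
Attach noun class class I -h → vivoeh.
Attach number dual -o → vivoeho.
Apply vowel harmony: vivoeho → viveehe.

viveehe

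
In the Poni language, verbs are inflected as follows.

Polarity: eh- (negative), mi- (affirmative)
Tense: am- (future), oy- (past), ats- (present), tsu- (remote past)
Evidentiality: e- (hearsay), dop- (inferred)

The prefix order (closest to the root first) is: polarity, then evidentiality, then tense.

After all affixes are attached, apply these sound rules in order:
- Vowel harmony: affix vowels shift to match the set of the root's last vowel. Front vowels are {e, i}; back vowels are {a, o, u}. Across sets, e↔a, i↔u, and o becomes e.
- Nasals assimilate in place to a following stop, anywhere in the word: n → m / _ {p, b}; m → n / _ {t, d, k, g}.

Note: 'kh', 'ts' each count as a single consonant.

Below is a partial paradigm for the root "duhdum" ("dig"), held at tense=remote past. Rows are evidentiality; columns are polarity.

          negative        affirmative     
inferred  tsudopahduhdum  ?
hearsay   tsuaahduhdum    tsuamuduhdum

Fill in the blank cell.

tsudopmuduhdum

Attach polarity affirmative mi- → miduhdum.
Attach evidentiality inferred dop- → dopmiduhdum.
Attach tense remote past tsu- → tsudopmiduhdum.
Apply vowel harmony: tsudopmiduhdum → tsudopmuduhdum.
Nasal assimilation: no change.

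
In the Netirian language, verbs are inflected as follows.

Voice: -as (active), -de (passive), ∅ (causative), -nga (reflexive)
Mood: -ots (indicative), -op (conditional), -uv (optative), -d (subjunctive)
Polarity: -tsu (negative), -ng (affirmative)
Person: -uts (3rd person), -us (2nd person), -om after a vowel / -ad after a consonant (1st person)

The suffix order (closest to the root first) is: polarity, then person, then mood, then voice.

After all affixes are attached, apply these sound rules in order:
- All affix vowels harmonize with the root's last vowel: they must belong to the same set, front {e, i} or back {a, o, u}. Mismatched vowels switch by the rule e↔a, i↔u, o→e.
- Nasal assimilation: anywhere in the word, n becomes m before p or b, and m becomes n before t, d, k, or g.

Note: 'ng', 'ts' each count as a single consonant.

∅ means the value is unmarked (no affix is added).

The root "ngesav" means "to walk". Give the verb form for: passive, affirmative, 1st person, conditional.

ngesavngadopda

Attach polarity affirmative -ng → ngesavng.
Attach person 1st person -ad (after consonant 'ng') → ngesavngad.
Attach mood conditional -op → ngesavngadop.
Attach voice passive -de → ngesavngadopde.
Apply vowel harmony: ngesavngadopde → ngesavngadopda.
Nasal assimilation: no change.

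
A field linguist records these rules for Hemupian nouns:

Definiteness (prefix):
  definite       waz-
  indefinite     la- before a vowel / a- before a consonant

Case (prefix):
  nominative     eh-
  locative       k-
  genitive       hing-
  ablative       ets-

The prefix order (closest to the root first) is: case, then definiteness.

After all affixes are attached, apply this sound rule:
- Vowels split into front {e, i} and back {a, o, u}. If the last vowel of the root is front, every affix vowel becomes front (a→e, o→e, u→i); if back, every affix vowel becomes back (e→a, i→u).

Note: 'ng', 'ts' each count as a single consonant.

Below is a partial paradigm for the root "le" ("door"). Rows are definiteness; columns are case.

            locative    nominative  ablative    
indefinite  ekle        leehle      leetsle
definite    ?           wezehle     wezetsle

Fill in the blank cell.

Attach case locative k- → kle.
Attach definiteness definite waz- → wazkle.
Apply vowel harmony: wazkle → wezkle.

wezkle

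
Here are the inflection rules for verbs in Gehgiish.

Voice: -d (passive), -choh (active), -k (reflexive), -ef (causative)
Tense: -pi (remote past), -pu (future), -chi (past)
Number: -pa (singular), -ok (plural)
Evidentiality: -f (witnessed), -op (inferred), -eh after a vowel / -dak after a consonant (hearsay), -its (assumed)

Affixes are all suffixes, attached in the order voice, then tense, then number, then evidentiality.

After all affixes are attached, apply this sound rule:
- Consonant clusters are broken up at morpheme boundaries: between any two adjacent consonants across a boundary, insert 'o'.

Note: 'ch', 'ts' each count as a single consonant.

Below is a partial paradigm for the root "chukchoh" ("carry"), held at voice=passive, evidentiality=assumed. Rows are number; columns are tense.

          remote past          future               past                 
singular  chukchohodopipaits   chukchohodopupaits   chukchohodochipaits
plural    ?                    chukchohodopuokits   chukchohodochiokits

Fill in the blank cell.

chukchohodopiokits

Attach voice passive -d → chukchohd.
Attach tense remote past -pi → chukchohdpi.
Attach number plural -ok → chukchohdpiok.
Attach evidentiality assumed -its → chukchohdpiokits.
Apply epenthesis: chukchohdpiokits → chukchohodopiokits.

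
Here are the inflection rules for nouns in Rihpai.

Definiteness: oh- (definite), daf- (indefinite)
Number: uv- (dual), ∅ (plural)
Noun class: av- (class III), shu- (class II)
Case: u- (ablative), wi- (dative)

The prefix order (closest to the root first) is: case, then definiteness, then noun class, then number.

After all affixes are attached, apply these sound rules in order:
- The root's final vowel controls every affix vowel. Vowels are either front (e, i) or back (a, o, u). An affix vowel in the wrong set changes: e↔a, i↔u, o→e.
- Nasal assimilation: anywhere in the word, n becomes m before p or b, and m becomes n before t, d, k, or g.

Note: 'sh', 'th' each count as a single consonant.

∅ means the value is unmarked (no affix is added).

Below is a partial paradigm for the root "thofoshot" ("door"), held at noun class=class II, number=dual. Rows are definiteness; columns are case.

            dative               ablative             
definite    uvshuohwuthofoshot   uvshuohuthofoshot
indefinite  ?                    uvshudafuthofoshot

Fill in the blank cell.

uvshudafwuthofoshot

Attach case dative wi- → withofoshot.
Attach definiteness indefinite daf- → dafwithofoshot.
Attach noun class class II shu- → shudafwithofoshot.
Attach number dual uv- → uvshudafwithofoshot.
Apply vowel harmony: uvshudafwithofoshot → uvshudafwuthofoshot.
Nasal assimilation: no change.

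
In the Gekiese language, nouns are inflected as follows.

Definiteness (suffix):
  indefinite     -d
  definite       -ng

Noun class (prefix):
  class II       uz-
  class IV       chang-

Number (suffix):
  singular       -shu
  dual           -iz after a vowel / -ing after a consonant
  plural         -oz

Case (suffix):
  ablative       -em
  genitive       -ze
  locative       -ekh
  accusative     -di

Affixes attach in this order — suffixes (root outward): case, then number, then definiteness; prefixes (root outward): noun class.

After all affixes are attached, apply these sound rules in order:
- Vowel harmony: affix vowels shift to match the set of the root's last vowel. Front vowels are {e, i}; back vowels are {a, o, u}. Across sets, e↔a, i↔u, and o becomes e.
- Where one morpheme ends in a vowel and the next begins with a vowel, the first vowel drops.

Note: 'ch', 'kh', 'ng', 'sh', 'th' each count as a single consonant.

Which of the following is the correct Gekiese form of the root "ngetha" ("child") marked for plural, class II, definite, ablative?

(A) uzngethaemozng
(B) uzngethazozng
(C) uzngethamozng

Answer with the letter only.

Attach case ablative -em → ngethaem.
Attach number plural -oz → ngethaemoz.
Attach definiteness definite -ng → ngethaemozng.
Attach noun class class II uz- → uzngethaemozng.
Apply vowel harmony: uzngethaemozng → uzngethaamozng.
Apply vowel deletion: uzngethaamozng → uzngethamozng.
So the correct form is uzngethamozng, option (C).
(A) uzngethaemozng is wrong: it fails to apply the sound rule(s).
(B) uzngethazozng is wrong: it uses genitive instead of ablative for case.

C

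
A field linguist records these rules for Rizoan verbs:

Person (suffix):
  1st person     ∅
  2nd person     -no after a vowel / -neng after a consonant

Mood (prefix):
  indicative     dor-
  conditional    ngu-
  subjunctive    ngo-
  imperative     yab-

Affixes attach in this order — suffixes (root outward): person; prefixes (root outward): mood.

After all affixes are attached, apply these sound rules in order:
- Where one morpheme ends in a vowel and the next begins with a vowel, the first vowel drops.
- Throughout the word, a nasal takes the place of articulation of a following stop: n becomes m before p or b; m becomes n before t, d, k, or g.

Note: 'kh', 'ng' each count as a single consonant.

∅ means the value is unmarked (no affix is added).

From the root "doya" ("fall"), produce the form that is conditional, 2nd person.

Attach person 2nd person -no (after vowel 'a') → doyano.
Attach mood conditional ngu- → ngudoyano.
Vowel deletion: no change.
Nasal assimilation: no change.

ngudoyano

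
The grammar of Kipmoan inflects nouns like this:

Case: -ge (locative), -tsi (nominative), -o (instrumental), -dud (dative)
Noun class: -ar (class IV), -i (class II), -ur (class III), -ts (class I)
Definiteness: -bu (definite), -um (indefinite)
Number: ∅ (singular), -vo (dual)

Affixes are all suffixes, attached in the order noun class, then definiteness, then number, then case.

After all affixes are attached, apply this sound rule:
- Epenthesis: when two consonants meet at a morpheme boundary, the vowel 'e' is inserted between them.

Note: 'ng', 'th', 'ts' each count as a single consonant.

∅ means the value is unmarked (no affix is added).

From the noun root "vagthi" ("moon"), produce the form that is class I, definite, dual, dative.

vagthitsebuvodud

Attach noun class class I -ts → vagthits.
Attach definiteness definite -bu → vagthitsbu.
Attach number dual -vo → vagthitsbuvo.
Attach case dative -dud → vagthitsbuvodud.
Apply epenthesis: vagthitsbuvodud → vagthitsebuvodud.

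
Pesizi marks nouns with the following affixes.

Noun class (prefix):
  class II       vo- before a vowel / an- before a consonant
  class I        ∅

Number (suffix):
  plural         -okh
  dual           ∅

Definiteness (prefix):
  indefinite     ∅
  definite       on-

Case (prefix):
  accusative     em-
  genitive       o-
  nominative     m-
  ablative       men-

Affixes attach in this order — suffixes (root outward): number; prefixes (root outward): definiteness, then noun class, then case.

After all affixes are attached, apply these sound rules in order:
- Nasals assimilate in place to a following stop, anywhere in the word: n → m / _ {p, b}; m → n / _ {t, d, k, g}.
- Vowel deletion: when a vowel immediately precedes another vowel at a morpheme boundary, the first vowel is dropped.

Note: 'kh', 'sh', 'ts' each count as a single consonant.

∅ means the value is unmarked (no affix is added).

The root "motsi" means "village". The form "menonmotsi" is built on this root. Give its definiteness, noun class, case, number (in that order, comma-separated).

definite, class I, ablative, dual

Segment: men-on-motsi.
definiteness: on- → definite.
noun class: ∅ → class I.
case: men- → ablative.
number: ∅ → dual.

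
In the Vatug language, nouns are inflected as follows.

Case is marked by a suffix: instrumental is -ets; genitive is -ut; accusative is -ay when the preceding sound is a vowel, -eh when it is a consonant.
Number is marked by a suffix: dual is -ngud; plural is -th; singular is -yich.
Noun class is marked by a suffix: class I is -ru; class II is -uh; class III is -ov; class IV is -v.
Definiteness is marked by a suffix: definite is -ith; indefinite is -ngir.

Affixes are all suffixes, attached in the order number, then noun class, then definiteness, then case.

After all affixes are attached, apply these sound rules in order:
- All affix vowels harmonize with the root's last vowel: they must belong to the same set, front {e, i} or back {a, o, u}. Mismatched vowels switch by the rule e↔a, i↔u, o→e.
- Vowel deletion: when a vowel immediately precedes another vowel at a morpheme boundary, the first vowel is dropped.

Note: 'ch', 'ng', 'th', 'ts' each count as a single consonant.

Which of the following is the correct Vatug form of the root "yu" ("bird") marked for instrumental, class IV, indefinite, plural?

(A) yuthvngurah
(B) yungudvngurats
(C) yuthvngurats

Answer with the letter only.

Attach number plural -th → yuth.
Attach noun class class IV -v → yuthv.
Attach definiteness indefinite -ngir → yuthvngir.
Attach case instrumental -ets → yuthvngirets.
Apply vowel harmony: yuthvngirets → yuthvngurats.
Vowel deletion: no change.
So the correct form is yuthvngurats, option (C).
(A) yuthvngurah is wrong: it uses accusative instead of instrumental for case.
(B) yungudvngurats is wrong: it uses dual instead of plural for number.

C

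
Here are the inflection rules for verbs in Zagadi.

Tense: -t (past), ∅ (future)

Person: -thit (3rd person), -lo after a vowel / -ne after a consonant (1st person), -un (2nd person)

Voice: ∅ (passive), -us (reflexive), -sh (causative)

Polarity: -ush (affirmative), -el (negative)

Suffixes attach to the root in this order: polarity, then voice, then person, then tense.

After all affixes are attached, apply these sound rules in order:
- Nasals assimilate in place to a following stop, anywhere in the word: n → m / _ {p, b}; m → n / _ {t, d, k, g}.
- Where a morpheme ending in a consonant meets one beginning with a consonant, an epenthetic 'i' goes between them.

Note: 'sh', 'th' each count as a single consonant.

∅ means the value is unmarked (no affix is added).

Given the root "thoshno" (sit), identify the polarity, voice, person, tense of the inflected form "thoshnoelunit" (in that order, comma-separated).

Segment: thoshno-el-un-t.
polarity: -el → negative.
voice: ∅ → passive.
person: -un → 2nd person.
tense: -t → past.

negative, passive, 2nd person, past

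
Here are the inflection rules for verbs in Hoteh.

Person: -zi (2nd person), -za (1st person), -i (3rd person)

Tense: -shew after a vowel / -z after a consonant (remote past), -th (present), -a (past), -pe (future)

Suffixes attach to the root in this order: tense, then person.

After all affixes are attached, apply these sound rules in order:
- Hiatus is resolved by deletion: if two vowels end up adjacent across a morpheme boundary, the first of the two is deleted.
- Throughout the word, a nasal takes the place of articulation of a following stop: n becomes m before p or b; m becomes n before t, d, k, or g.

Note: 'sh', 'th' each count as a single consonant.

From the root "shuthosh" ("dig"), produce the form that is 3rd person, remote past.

Attach tense remote past -z (after consonant 'sh') → shuthoshz.
Attach person 3rd person -i → shuthoshzi.
Vowel deletion: no change.
Nasal assimilation: no change.

shuthoshzi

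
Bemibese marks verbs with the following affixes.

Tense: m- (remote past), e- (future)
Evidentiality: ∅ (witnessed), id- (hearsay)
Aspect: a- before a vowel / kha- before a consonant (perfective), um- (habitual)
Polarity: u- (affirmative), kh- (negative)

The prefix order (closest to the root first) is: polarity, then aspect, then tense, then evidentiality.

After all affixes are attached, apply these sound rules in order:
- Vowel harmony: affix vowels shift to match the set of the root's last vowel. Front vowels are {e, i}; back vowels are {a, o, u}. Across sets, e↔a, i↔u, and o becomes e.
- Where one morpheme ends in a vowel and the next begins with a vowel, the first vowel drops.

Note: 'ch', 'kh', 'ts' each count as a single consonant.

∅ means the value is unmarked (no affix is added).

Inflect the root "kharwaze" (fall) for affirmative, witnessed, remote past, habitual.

mimikharwaze

Attach polarity affirmative u- → ukharwaze.
Attach aspect habitual um- → umukharwaze.
Attach tense remote past m- → mumukharwaze.
evidentiality = witnessed: zero marking, form stays mumukharwaze.
Apply vowel harmony: mumukharwaze → mimikharwaze.
Vowel deletion: no change.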